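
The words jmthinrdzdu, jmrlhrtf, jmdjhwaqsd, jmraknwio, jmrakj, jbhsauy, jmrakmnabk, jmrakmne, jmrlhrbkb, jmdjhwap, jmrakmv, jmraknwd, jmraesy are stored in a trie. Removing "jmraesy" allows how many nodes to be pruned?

3

Walk "jmraesy" from the leaf back toward the root, removing each node that no remaining word uses.
The suffix "esy" (3 nodes) is used only by "jmraesy"; the node for "jmra" still has the child "k", so pruning stops there.
Nodes removed: 3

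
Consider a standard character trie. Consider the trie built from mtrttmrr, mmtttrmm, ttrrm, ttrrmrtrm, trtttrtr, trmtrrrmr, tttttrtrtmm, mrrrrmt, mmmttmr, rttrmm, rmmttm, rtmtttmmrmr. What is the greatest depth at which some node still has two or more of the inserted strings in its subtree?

Look for the deepest trie node that still has at least two words in its subtree.
"ttrrm" and "ttrrmrtrm" agree on "ttrrm" (5 characters) before diverging; nothing deeper is shared.
Longest shared-prefix length: 5

5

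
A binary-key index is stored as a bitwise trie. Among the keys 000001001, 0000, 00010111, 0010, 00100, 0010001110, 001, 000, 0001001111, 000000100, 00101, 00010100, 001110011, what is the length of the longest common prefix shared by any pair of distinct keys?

6

Look for the deepest trie node that still has at least two words in its subtree.
"00010100" and "00010111" agree on "000101" (6 characters) before diverging; nothing deeper is shared.
Longest shared-prefix length: 6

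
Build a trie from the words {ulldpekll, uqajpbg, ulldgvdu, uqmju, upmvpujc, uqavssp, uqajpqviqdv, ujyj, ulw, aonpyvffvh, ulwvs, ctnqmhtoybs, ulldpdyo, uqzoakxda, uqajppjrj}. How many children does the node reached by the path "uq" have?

Follow the path "uq" to its node, then look at its outgoing edges.
Distinct next characters after "uq": a, m, z.
That node has 3 child edges.

3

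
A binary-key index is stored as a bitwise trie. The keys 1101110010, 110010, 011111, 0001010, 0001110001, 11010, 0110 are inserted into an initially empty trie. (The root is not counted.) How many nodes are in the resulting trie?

Trie structure (* marks end of a word):
(root)
├─ 0
│  ├─ 0
│  │  └─ 0
│  │     └─ 1
│  │        ├─ 0
│  │        │  └─ 1
│  │        │     └─ 0 *
│  │        └─ 1
│  │           └─ 1
│  │              └─ 0
│  │                 └─ 0
│  │                    └─ 0
│  │                       └─ 1 *
│  └─ 1
│     └─ 1
│        ├─ 0 *
│        └─ 1
│           └─ 1
│              └─ 1 *
└─ 1
   └─ 1
      └─ 0
         ├─ 0
         │  └─ 1
         │     └─ 0 *
         └─ 1
            ├─ 0 *
            └─ 1
               └─ 1
                  └─ 0
                     └─ 0
                        └─ 1
                           └─ 0 *
Counting every labelled node above: 33.

33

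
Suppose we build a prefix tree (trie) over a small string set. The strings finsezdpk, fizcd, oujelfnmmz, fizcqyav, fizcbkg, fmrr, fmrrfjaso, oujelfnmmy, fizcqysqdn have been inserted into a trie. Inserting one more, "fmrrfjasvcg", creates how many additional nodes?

3

The longest prefix of "fmrrfjasvcg" already in the trie is "fmrrfjas" (length 8).
So 11 − 8 = 3 new nodes.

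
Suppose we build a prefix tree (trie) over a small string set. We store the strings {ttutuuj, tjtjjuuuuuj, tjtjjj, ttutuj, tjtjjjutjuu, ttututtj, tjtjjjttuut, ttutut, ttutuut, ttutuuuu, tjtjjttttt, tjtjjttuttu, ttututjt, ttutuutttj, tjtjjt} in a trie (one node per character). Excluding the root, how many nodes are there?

Trace insertions, counting only characters that open a new branch:
  "ttutuuj" → 7 new (t, t, u, t, u, u, j)
  "tjtjjuuuuuj" → prefix "t" already present; 10 new (j, t, j, j, u, u, u, u, u, j)
  "tjtjjj" → prefix "tjtjj" already present; 1 new (j)
  "ttutuj" → prefix "ttutu" already present; 1 new (j)
  "tjtjjjutjuu" → prefix "tjtjjj" already present; 5 new (u, t, j, u, u)
  "ttututtj" → prefix "ttutu" already present; 3 new (t, t, j)
  "tjtjjjttuut" → prefix "tjtjjj" already present; 5 new (t, t, u, u, t)
  "ttutut" → prefix "ttutut" already present; 0 new (none)
  "ttutuut" → prefix "ttutuu" already present; 1 new (t)
  "ttutuuuu" → prefix "ttutuu" already present; 2 new (u, u)
  "tjtjjttttt" → prefix "tjtjj" already present; 5 new (t, t, t, t, t)
  "tjtjjttuttu" → prefix "tjtjjtt" already present; 4 new (u, t, t, u)
  "ttututjt" → prefix "ttutut" already present; 2 new (j, t)
  "ttutuutttj" → prefix "ttutuut" already present; 3 new (t, t, j)
  "tjtjjt" → prefix "tjtjjt" already present; 0 new (none)
Total nodes = 7 + 10 + 1 + 1 + 5 + 3 + 5 + 0 + 1 + 2 + 5 + 4 + 2 + 3 + 0 = 49

49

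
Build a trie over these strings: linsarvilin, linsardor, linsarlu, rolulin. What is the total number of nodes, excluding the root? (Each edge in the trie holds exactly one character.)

Trie structure (* marks end of a word):
(root)
├─ l
│  └─ i
│     └─ n
│        └─ s
│           └─ a
│              └─ r
│                 ├─ d
│                 │  └─ o
│                 │     └─ r *
│                 ├─ l
│                 │  └─ u *
│                 └─ v
│                    └─ i
│                       └─ l
│                          └─ i
│                             └─ n *
└─ r
   └─ o
      └─ l
         └─ u
            └─ l
               └─ i
                  └─ n *
Counting every labelled node above: 23.

23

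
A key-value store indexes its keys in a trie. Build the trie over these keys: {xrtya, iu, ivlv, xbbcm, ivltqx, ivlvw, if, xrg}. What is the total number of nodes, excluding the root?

Trie structure (* marks end of a word):
(root)
├─ i
│  ├─ f *
│  ├─ u *
│  └─ v
│     └─ l
│        ├─ t
│        │  └─ q
│        │     └─ x *
│        └─ v *
│           └─ w *
└─ x
   ├─ b
   │  └─ b
   │     └─ c
   │        └─ m *
   └─ r
      ├─ g *
      └─ t
         └─ y
            └─ a *
Counting every labelled node above: 20.

20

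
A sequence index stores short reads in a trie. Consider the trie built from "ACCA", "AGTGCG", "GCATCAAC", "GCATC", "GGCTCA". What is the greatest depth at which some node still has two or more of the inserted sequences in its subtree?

Look for the deepest trie node that still has at least two words in its subtree.
e.g. "GCATC" and "GCATCAAC" share the prefix "GCATC" of length 5; no pair shares a longer one.
Longest shared-prefix length: 5

5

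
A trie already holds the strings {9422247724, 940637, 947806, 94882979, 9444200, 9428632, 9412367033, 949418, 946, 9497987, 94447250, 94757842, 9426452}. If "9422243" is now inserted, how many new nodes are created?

Walking "9422243" from the root, the first 6 characters ("942224") follow existing edges; "3" is the first miss.
New nodes needed: |"9422243"| − 6 = 7 − 6 = 1.

1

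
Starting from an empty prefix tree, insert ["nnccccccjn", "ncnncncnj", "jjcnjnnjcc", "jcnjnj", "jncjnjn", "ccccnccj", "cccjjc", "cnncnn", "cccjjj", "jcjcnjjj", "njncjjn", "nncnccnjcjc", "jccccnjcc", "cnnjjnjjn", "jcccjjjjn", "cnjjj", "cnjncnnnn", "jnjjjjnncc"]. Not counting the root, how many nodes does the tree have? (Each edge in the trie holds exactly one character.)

111

Trace insertions, counting only characters that open a new branch:
  "nnccccccjn" → 10 new (n, n, c, c, c, c, c, c, j, n)
  "ncnncncnj" → prefix "n" already present; 8 new (c, n, n, c, n, c, n, j)
  "jjcnjnnjcc" → 10 new (j, j, c, n, j, n, n, j, c, c)
  "jcnjnj" → prefix "j" already present; 5 new (c, n, j, n, j)
  "jncjnjn" → prefix "j" already present; 6 new (n, c, j, n, j, n)
  "ccccnccj" → 8 new (c, c, c, c, n, c, c, j)
  "cccjjc" → prefix "ccc" already present; 3 new (j, j, c)
  "cnncnn" → prefix "c" already present; 5 new (n, n, c, n, n)
  "cccjjj" → prefix "cccjj" already present; 1 new (j)
  "jcjcnjjj" → prefix "jc" already present; 6 new (j, c, n, j, j, j)
  "njncjjn" → prefix "n" already present; 6 new (j, n, c, j, j, n)
  "nncnccnjcjc" → prefix "nnc" already present; 8 new (n, c, c, n, j, c, j, c)
  "jccccnjcc" → prefix "jc" already present; 7 new (c, c, c, n, j, c, c)
  "cnnjjnjjn" → prefix "cnn" already present; 6 new (j, j, n, j, j, n)
  "jcccjjjjn" → prefix "jccc" already present; 5 new (j, j, j, j, n)
  "cnjjj" → prefix "cn" already present; 3 new (j, j, j)
  "cnjncnnnn" → prefix "cnj" already present; 6 new (n, c, n, n, n, n)
  "jnjjjjnncc" → prefix "jn" already present; 8 new (j, j, j, j, n, n, c, c)
Total nodes = 10 + 8 + 10 + 5 + 6 + 8 + 3 + 5 + 1 + 6 + 6 + 8 + 7 + 6 + 5 + 3 + 6 + 8 = 111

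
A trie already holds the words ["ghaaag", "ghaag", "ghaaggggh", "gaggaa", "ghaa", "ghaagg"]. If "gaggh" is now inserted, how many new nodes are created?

1

"gagg" is already a path in the trie; the remaining "h" must be added.
Each of the 1 remaining characters creates one node.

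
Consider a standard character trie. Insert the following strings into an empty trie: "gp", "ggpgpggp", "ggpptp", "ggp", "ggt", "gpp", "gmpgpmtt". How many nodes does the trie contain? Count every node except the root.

Insert word by word; a character creates a node only if that edge doesn't already exist:
  "gp" → 2 new (g, p)
  "ggpgpggp" → prefix "g" already present; 7 new (g, p, g, p, g, g, p)
  "ggpptp" → prefix "ggp" already present; 3 new (p, t, p)
  "ggp" → prefix "ggp" already present; 0 new (none)
  "ggt" → prefix "gg" already present; 1 new (t)
  "gpp" → prefix "gp" already present; 1 new (p)
  "gmpgpmtt" → prefix "g" already present; 7 new (m, p, g, p, m, t, t)
Total nodes = 2 + 7 + 3 + 0 + 1 + 1 + 7 = 21

21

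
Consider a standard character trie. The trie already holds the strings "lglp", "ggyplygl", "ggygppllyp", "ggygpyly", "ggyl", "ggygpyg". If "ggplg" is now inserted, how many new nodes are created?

3

Walking "ggplg" from the root, the first 2 characters ("gg") follow existing edges; "p" is the first miss.
Each of the 3 remaining characters creates one node.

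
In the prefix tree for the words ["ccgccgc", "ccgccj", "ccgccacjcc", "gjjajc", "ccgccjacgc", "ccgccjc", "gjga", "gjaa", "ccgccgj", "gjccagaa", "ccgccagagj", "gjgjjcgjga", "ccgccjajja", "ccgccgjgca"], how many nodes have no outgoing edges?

A leaf is a node with no children — equivalently, the end of a word that is not a proper prefix of any other stored word.
Those words: "ccgccacjcc", "ccgccagagj", "ccgccgc", "ccgccgjgca", "ccgccjacgc", "ccgccjajja", "ccgccjc", "gjaa", "gjccagaa", "gjga", "gjgjjcgjga", "gjjajc"
Leaf count: 12

12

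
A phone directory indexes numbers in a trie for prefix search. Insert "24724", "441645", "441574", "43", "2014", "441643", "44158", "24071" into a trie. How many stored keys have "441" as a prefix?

Walk to "441"; the words in its subtree are exactly those with that prefix.
Matches: "441574", "44158", "441643", "441645"
Count: 4

4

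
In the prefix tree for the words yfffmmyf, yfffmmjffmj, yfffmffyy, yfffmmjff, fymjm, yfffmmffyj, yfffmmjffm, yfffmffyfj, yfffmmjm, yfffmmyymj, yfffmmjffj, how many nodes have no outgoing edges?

9

A leaf is a node with no children — equivalently, the end of a word that is not a proper prefix of any other stored word.
Those words: "fymjm", "yfffmffyfj", "yfffmffyy", "yfffmmffyj", "yfffmmjffj", "yfffmmjffmj", "yfffmmjm", "yfffmmyf", "yfffmmyymj"
Leaf count: 9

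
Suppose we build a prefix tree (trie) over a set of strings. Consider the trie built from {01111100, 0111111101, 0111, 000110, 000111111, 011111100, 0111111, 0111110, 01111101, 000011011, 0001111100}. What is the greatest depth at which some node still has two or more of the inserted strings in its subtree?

8

The deepest shared node is where two words last agree before diverging.
e.g. "0001111100" and "000111111" share the prefix "00011111" of length 8; no pair shares a longer one.
Longest shared-prefix length: 8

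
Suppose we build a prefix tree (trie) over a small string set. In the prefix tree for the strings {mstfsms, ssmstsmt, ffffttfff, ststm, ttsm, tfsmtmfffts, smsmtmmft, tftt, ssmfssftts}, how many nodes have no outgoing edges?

9

Leaves are exactly the stored words that no other stored word extends.
Those words: "ffffttfff", "mstfsms", "smsmtmmft", "ssmfssftts", "ssmstsmt", "ststm", "tfsmtmfffts", "tftt", "ttsm"
Leaf count: 9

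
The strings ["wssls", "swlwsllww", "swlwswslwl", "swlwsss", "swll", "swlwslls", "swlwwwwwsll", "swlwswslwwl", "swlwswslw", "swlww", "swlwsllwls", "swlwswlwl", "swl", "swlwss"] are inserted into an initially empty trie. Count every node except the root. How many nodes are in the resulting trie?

Trace insertions, counting only characters that open a new branch:
  "wssls" → 5 new (w, s, s, l, s)
  "swlwsllww" → 9 new (s, w, l, w, s, l, l, w, w)
  "swlwswslwl" → prefix "swlws" already present; 5 new (w, s, l, w, l)
  "swlwsss" → prefix "swlws" already present; 2 new (s, s)
  "swll" → prefix "swl" already present; 1 new (l)
  "swlwslls" → prefix "swlwsll" already present; 1 new (s)
  "swlwwwwwsll" → prefix "swlw" already present; 7 new (w, w, w, w, s, l, l)
  "swlwswslwwl" → prefix "swlwswslw" already present; 2 new (w, l)
  "swlwswslw" → prefix "swlwswslw" already present; 0 new (none)
  "swlww" → prefix "swlww" already present; 0 new (none)
  "swlwsllwls" → prefix "swlwsllw" already present; 2 new (l, s)
  "swlwswlwl" → prefix "swlwsw" already present; 3 new (l, w, l)
  "swl" → prefix "swl" already present; 0 new (none)
  "swlwss" → prefix "swlwss" already present; 0 new (none)
Total nodes = 5 + 9 + 5 + 2 + 1 + 1 + 7 + 2 + 0 + 0 + 2 + 3 + 0 + 0 = 37

37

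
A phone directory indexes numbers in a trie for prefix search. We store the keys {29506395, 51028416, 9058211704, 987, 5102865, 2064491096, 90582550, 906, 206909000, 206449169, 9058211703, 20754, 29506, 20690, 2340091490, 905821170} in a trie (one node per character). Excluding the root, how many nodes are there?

64

Trace insertions, counting only characters that open a new branch:
  "29506395" → 8 new (2, 9, 5, 0, 6, 3, 9, 5)
  "51028416" → 8 new (5, 1, 0, 2, 8, 4, 1, 6)
  "9058211704" → 10 new (9, 0, 5, 8, 2, 1, 1, 7, 0, 4)
  "987" → prefix "9" already present; 2 new (8, 7)
  "5102865" → prefix "51028" already present; 2 new (6, 5)
  "2064491096" → prefix "2" already present; 9 new (0, 6, 4, 4, 9, 1, 0, 9, 6)
  "90582550" → prefix "90582" already present; 3 new (5, 5, 0)
  "906" → prefix "90" already present; 1 new (6)
  "206909000" → prefix "206" already present; 6 new (9, 0, 9, 0, 0, 0)
  "206449169" → prefix "2064491" already present; 2 new (6, 9)
  "9058211703" → prefix "905821170" already present; 1 new (3)
  "20754" → prefix "20" already present; 3 new (7, 5, 4)
  "29506" → prefix "29506" already present; 0 new (none)
  "20690" → prefix "20690" already present; 0 new (none)
  "2340091490" → prefix "2" already present; 9 new (3, 4, 0, 0, 9, 1, 4, 9, 0)
  "905821170" → prefix "905821170" already present; 0 new (none)
Total nodes = 8 + 8 + 10 + 2 + 2 + 9 + 3 + 1 + 6 + 2 + 1 + 3 + 0 + 0 + 9 + 0 = 64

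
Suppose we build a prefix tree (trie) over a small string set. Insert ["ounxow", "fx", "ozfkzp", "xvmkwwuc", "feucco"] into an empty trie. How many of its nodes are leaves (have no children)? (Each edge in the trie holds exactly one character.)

A leaf is a node with no children — equivalently, the end of a word that is not a proper prefix of any other stored word.
Those words: "feucco", "fx", "ounxow", "ozfkzp", "xvmkwwuc"
Leaf count: 5

5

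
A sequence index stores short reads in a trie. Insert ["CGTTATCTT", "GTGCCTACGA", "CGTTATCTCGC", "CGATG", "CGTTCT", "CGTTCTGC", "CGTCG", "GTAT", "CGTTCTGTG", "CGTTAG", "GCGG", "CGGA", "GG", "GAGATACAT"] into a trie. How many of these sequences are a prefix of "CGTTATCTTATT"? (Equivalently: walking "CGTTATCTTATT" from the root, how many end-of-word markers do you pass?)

Check each prefix of "CGTTATCTTATT" against the stored set — each match is an end-marker on the path.
Prefixes of the query that are stored words: "CGTTATCTT"
Count: 1

1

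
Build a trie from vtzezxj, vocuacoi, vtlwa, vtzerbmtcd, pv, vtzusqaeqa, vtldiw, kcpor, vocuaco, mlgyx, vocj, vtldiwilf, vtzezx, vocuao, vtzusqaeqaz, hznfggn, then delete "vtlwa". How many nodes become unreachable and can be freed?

2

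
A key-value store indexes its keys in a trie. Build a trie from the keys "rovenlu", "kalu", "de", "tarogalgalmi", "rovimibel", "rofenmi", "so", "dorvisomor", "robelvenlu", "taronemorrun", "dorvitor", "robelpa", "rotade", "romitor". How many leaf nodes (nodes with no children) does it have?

14

Leaves are exactly the stored words that no other stored word extends.
Those words: "de", "dorvisomor", "dorvitor", "kalu", "robelpa", "robelvenlu", "rofenmi", "romitor", "rotade", "rovenlu", "rovimibel", "so", "tarogalgalmi", "taronemorrun"
Leaf count: 14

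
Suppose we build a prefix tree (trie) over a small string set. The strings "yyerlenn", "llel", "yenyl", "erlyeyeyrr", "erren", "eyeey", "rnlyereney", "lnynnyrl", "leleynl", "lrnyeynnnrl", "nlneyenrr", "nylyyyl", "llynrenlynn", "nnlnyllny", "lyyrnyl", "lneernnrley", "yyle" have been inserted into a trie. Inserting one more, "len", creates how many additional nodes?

The longest prefix of "len" already in the trie is "le" (length 2).
So 3 − 2 = 1 new nodes.

1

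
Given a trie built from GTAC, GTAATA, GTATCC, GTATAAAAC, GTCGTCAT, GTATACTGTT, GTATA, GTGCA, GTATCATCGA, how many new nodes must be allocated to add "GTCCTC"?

3

Walking "GTCCTC" from the root, the first 3 characters ("GTC") follow existing edges; "C" is the first miss.
Each of the 3 remaining characters creates one node.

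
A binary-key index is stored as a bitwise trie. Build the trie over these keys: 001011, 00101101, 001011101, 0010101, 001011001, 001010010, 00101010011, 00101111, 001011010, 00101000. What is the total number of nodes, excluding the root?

25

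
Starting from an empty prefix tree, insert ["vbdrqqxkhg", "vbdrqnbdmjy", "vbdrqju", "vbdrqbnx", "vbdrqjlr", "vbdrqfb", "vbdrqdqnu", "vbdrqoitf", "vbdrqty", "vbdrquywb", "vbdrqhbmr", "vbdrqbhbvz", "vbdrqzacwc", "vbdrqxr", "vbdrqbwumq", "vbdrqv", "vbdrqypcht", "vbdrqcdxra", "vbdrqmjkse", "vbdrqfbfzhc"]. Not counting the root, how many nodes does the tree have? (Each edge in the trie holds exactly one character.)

Count nodes per top-level branch (shared prefixes stored once):
  'v'-branch (vbdrqbhbvz, vbdrqbnx, vbdrqbwumq, vbdrqcdxra, vbdrqdqnu, vbdrqfb, vbdrqfbfzhc, vbdrqhbmr, vbdrqjlr, vbdrqju, vbdrqmjkse, vbdrqnbdmjy, vbdrqoitf, vbdrqqxkhg, vbdrqty, vbdrquywb, vbdrqv, vbdrqxr, vbdrqypcht, vbdrqzacwc): 78 nodes
Sum: 78

78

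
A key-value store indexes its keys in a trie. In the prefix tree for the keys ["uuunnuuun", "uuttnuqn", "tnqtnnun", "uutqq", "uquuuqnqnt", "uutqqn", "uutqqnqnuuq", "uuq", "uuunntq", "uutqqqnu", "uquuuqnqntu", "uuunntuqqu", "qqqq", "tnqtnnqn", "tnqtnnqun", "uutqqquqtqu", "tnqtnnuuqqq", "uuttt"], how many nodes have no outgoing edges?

Leaves are exactly the stored words that no other stored word extends.
Those words: "qqqq", "tnqtnnqn", "tnqtnnqun", "tnqtnnun", "tnqtnnuuqqq", "uquuuqnqntu", "uuq", "uutqqnqnuuq", "uutqqqnu", "uutqqquqtqu", "uuttnuqn", "uuttt", "uuunntq", "uuunntuqqu", "uuunnuuun"
Leaf count: 15

15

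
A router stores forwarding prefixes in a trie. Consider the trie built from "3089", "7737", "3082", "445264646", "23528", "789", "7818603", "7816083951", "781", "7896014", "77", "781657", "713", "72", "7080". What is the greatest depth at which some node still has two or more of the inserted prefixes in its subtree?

Look for the deepest trie node that still has at least two words in its subtree.
e.g. "7816083951" and "781657" share the prefix "7816" of length 4; no pair shares a longer one.
Longest shared-prefix length: 4

4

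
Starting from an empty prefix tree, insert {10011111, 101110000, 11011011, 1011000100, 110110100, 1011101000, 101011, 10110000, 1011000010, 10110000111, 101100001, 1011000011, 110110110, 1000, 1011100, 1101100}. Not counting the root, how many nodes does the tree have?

For each word, the new-node count is its length minus the longest prefix already in the trie:
  "10011111" → 8 new (1, 0, 0, 1, 1, 1, 1, 1)
  "101110000" → prefix "10" already present; 7 new (1, 1, 1, 0, 0, 0, 0)
  "11011011" → prefix "1" already present; 7 new (1, 0, 1, 1, 0, 1, 1)
  "1011000100" → prefix "1011" already present; 6 new (0, 0, 0, 1, 0, 0)
  "110110100" → prefix "1101101" already present; 2 new (0, 0)
  "1011101000" → prefix "101110" already present; 4 new (1, 0, 0, 0)
  "101011" → prefix "101" already present; 3 new (0, 1, 1)
  "10110000" → prefix "1011000" already present; 1 new (0)
  "1011000010" → prefix "10110000" already present; 2 new (1, 0)
  "10110000111" → prefix "101100001" already present; 2 new (1, 1)
  "101100001" → prefix "101100001" already present; 0 new (none)
  "1011000011" → prefix "1011000011" already present; 0 new (none)
  "110110110" → prefix "11011011" already present; 1 new (0)
  "1000" → prefix "100" already present; 1 new (0)
  "1011100" → prefix "1011100" already present; 0 new (none)
  "1101100" → prefix "110110" already present; 1 new (0)
Total nodes = 8 + 7 + 7 + 6 + 2 + 4 + 3 + 1 + 2 + 2 + 0 + 0 + 1 + 1 + 0 + 1 = 45

45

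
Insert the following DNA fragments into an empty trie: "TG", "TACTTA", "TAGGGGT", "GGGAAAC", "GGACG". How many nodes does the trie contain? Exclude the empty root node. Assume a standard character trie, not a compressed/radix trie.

Insert word by word; a character creates a node only if that edge doesn't already exist:
  "TG" → 2 new (T, G)
  "TACTTA" → prefix "T" already present; 5 new (A, C, T, T, A)
  "TAGGGGT" → prefix "TA" already present; 5 new (G, G, G, G, T)
  "GGGAAAC" → 7 new (G, G, G, A, A, A, C)
  "GGACG" → prefix "GG" already present; 3 new (A, C, G)
Total nodes = 2 + 5 + 5 + 7 + 3 = 22

22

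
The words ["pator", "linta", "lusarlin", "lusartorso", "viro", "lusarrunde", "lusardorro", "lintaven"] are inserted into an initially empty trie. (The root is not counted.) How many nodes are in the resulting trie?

Insert word by word; a character creates a node only if that edge doesn't already exist:
  "pator" → 5 new (p, a, t, o, r)
  "linta" → 5 new (l, i, n, t, a)
  "lusarlin" → prefix "l" already present; 7 new (u, s, a, r, l, i, n)
  "lusartorso" → prefix "lusar" already present; 5 new (t, o, r, s, o)
  "viro" → 4 new (v, i, r, o)
  "lusarrunde" → prefix "lusar" already present; 5 new (r, u, n, d, e)
  "lusardorro" → prefix "lusar" already present; 5 new (d, o, r, r, o)
  "lintaven" → prefix "linta" already present; 3 new (v, e, n)
Total nodes = 5 + 5 + 7 + 5 + 4 + 5 + 5 + 3 = 39

39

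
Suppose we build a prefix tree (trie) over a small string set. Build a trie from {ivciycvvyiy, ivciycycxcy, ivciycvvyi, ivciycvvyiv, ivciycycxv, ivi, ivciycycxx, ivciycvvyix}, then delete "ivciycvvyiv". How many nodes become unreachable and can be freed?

1

A node on "ivciycvvyiv"'s path can go only if nothing else ends at it or branches off below it.
The suffix "v" (1 node) is used only by "ivciycvvyiv"; the node for "ivciycvvyi" still has the child "y", so pruning stops there.
Nodes removed: 1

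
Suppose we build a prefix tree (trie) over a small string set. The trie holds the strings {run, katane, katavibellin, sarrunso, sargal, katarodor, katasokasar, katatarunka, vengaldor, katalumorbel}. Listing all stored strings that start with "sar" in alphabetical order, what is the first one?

sargal

Words with prefix "sar", in lexicographic order: "sargal", "sarrunso"
The 1st is sargal.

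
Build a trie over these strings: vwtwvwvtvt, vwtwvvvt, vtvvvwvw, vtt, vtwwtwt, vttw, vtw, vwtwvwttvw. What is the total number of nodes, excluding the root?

For each word, the new-node count is its length minus the longest prefix already in the trie:
  "vwtwvwvtvt" → 10 new (v, w, t, w, v, w, v, t, v, t)
  "vwtwvvvt" → prefix "vwtwv" already present; 3 new (v, v, t)
  "vtvvvwvw" → prefix "v" already present; 7 new (t, v, v, v, w, v, w)
  "vtt" → prefix "vt" already present; 1 new (t)
  "vtwwtwt" → prefix "vt" already present; 5 new (w, w, t, w, t)
  "vttw" → prefix "vtt" already present; 1 new (w)
  "vtw" → prefix "vtw" already present; 0 new (none)
  "vwtwvwttvw" → prefix "vwtwvw" already present; 4 new (t, t, v, w)
Total nodes = 10 + 3 + 7 + 1 + 5 + 1 + 0 + 4 = 31

31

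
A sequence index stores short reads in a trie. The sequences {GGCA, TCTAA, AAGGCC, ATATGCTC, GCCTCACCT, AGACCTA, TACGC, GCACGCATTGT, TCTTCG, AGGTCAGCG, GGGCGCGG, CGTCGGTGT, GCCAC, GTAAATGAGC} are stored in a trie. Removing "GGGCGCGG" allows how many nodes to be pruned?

After clearing the end-marker at "GGGCGCGG", prune upward until reaching a node still needed by another word.
The suffix "GCGCGG" (6 nodes) is used only by "GGGCGCGG"; the node for "GG" still has the child "C", so pruning stops there.
Nodes removed: 6

6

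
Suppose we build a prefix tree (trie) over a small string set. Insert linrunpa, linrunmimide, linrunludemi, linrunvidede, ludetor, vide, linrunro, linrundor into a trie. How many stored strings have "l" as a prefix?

Walk to "l"; the words in its subtree are exactly those with that prefix.
Words under "l": linrundor, linrunludemi, linrunmimide, linrunpa, linrunro, linrunvidede, ludetor
Count: 7

7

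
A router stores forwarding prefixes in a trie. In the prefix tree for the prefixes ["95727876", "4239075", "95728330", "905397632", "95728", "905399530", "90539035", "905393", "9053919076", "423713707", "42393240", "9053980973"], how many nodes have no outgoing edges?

Leaves are exactly the stored words that no other stored word extends.
Those words: "423713707", "4239075", "42393240", "90539035", "9053919076", "905393", "905397632", "9053980973", "905399530", "95727876", "95728330"
Leaf count: 11

11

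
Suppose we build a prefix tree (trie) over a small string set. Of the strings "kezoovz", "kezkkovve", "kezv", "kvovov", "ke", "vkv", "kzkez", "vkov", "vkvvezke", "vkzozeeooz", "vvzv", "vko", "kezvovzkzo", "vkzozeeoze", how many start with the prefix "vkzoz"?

2

Walk to "vkzoz"; the words in its subtree are exactly those with that prefix.
Matches: "vkzozeeooz", "vkzozeeoze"
Count: 2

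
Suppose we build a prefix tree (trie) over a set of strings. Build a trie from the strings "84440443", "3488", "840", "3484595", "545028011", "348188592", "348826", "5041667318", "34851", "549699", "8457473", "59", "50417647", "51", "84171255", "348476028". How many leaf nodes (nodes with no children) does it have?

Leaves are exactly the stored words that no other stored word extends.
Those words: "348188592", "3484595", "348476028", "34851", "348826", "5041667318", "50417647", "51", "545028011", "549699", "59", "840", "84171255", "84440443", "8457473"
Leaf count: 15

15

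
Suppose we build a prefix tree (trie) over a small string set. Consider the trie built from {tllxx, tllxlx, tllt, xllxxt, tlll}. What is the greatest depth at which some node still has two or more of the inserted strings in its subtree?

4

Look for the deepest trie node that still has at least two words in its subtree.
e.g. "tllxlx" and "tllxx" share the prefix "tllx" of length 4; no pair shares a longer one.
Longest shared-prefix length: 4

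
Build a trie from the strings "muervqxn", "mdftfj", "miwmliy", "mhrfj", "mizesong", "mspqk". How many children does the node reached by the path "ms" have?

1

Walk "ms" from the root, arriving at one node.
Characters that immediately follow "ms" among the stored strings: {p}.
That node has 1 child edge.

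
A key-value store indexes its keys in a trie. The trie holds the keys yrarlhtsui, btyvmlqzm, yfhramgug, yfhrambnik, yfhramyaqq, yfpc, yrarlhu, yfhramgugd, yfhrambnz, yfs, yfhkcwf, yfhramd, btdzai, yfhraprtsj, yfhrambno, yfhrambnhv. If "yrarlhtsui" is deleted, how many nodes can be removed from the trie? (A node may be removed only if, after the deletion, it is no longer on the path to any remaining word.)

Walk "yrarlhtsui" from the leaf back toward the root, removing each node that no remaining word uses.
The suffix "tsui" (4 nodes) is used only by "yrarlhtsui"; the node for "yrarlh" still has the child "u", so pruning stops there.
Nodes removed: 4

4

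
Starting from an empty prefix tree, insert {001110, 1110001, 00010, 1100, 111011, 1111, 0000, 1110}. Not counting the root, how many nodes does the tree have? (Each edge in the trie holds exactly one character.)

Count nodes per top-level branch (shared prefixes stored once):
  '0'-branch (0000, 00010, 001110): 10 nodes
  '1'-branch (1100, 1110, 1110001, 111011, 1111): 12 nodes
Sum: 22

22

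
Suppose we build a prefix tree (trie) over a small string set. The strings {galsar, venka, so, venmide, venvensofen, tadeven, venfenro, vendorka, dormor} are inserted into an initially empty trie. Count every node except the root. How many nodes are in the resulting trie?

48

For each word, the new-node count is its length minus the longest prefix already in the trie:
  "galsar" → 6 new (g, a, l, s, a, r)
  "venka" → 5 new (v, e, n, k, a)
  "so" → 2 new (s, o)
  "venmide" → prefix "ven" already present; 4 new (m, i, d, e)
  "venvensofen" → prefix "ven" already present; 8 new (v, e, n, s, o, f, e, n)
  "tadeven" → 7 new (t, a, d, e, v, e, n)
  "venfenro" → prefix "ven" already present; 5 new (f, e, n, r, o)
  "vendorka" → prefix "ven" already present; 5 new (d, o, r, k, a)
  "dormor" → 6 new (d, o, r, m, o, r)
Total nodes = 6 + 5 + 2 + 4 + 8 + 7 + 5 + 5 + 6 = 48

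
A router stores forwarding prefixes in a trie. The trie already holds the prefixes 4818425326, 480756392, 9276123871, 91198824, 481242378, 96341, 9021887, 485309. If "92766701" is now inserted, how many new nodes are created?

The longest prefix of "92766701" already in the trie is "9276" (length 4).
So 8 − 4 = 4 new nodes.

4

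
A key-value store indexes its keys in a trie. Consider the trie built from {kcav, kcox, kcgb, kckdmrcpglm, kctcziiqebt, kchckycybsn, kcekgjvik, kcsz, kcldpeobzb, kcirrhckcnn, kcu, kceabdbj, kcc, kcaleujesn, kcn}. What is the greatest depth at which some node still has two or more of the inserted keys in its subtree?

The deepest shared node is where two words last agree before diverging.
"kcaleujesn" and "kcav" agree on "kca" (3 characters) before diverging; nothing deeper is shared.
Longest shared-prefix length: 3

3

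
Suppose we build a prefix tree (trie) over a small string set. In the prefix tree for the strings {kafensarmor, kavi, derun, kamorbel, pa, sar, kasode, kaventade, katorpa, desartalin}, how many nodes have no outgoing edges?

Leaves are exactly the stored words that no other stored word extends.
Those words: "derun", "desartalin", "kafensarmor", "kamorbel", "kasode", "katorpa", "kaventade", "kavi", "pa", "sar"
Leaf count: 10

10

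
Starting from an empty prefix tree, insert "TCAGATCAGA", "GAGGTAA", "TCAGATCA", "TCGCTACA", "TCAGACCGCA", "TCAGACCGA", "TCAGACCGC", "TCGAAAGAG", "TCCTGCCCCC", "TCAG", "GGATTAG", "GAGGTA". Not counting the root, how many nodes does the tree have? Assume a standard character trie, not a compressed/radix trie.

Count nodes per top-level branch (shared prefixes stored once):
  'G'-branch (GAGGTA, GAGGTAA, GGATTAG): 13 nodes
  'T'-branch (TCAG, TCAGACCGA, TCAGACCGC, TCAGACCGCA, TCAGATCA, TCAGATCAGA, TCCTGCCCCC, TCGAAAGAG, TCGCTACA): 36 nodes
Sum: 49

49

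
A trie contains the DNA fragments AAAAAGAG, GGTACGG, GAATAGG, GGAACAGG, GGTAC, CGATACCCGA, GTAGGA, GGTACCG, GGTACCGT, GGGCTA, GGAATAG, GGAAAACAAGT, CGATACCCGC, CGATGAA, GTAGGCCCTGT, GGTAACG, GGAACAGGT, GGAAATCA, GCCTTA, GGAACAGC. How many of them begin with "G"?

Filter for entries beginning with "G":
Matches: "GAATAGG", "GCCTTA", "GGAAAACAAGT", "GGAAATCA", "GGAACAGC", "GGAACAGG", "GGAACAGGT", "GGAATAG", "GGGCTA", "GGTAACG", "GGTAC", "GGTACCG", "GGTACCGT", "GGTACGG", "GTAGGA", "GTAGGCCCTGT"
Count: 16

16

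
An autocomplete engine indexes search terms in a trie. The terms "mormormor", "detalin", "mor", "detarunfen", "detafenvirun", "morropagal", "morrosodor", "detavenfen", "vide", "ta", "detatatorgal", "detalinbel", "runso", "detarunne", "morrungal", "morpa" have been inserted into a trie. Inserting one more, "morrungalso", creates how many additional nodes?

"morrungal" is already a path in the trie; the remaining "so" must be added.
New nodes needed: |"morrungalso"| − 9 = 11 − 9 = 2.

2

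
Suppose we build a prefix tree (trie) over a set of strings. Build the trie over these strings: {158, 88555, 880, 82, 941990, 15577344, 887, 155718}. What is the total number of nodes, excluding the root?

25

Trie structure (* marks end of a word):
(root)
├─ 1
│  └─ 5
│     ├─ 5
│     │  └─ 7
│     │     ├─ 1
│     │     │  └─ 8 *
│     │     └─ 7
│     │        └─ 3
│     │           └─ 4
│     │              └─ 4 *
│     └─ 8 *
├─ 8
│  ├─ 2 *
│  └─ 8
│     ├─ 0 *
│     ├─ 5
│     │  └─ 5
│     │     └─ 5 *
│     └─ 7 *
└─ 9
   └─ 4
      └─ 1
         └─ 9
            └─ 9
               └─ 0 *
Counting every labelled node above: 25.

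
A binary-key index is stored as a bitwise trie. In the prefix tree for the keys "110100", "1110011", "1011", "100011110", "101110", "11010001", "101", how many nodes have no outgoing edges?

Leaves are exactly the stored words that no other stored word extends.
Those words: "100011110", "101110", "11010001", "1110011"
Leaf count: 4

4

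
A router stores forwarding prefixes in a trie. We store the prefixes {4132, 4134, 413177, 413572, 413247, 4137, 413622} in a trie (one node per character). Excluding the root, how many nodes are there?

17

Insert word by word; a character creates a node only if that edge doesn't already exist:
  "4132" → 4 new (4, 1, 3, 2)
  "4134" → prefix "413" already present; 1 new (4)
  "413177" → prefix "413" already present; 3 new (1, 7, 7)
  "413572" → prefix "413" already present; 3 new (5, 7, 2)
  "413247" → prefix "4132" already present; 2 new (4, 7)
  "4137" → prefix "413" already present; 1 new (7)
  "413622" → prefix "413" already present; 3 new (6, 2, 2)
Total nodes = 4 + 1 + 3 + 3 + 2 + 1 + 3 = 17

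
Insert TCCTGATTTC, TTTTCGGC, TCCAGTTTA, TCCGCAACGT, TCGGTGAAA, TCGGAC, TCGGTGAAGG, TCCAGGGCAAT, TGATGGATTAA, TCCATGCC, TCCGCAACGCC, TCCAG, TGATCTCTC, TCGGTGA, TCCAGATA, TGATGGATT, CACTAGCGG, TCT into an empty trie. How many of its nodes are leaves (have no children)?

A leaf is a node with no children — equivalently, the end of a word that is not a proper prefix of any other stored word.
Those words: "CACTAGCGG", "TCCAGATA", "TCCAGGGCAAT", "TCCAGTTTA", "TCCATGCC", "TCCGCAACGCC", "TCCGCAACGT", "TCCTGATTTC", "TCGGAC", "TCGGTGAAA", "TCGGTGAAGG", "TCT", "TGATCTCTC", "TGATGGATTAA", "TTTTCGGC"
Leaf count: 15

15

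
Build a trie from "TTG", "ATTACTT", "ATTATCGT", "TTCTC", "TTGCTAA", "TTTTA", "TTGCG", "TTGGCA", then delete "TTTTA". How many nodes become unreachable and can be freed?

3

After clearing the end-marker at "TTTTA", prune upward until reaching a node still needed by another word.
The suffix "TTA" (3 nodes) is used only by "TTTTA"; the node for "TT" still has the child "G", so pruning stops there.
Nodes removed: 3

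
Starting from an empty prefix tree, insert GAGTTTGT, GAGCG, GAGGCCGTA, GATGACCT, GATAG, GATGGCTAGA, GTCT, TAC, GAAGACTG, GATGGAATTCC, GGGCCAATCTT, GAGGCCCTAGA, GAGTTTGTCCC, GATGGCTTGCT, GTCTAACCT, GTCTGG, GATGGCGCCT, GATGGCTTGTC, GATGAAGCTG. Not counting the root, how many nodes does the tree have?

For each word, the new-node count is its length minus the longest prefix already in the trie:
  "GAGTTTGT" → 8 new (G, A, G, T, T, T, G, T)
  "GAGCG" → prefix "GAG" already present; 2 new (C, G)
  "GAGGCCGTA" → prefix "GAG" already present; 6 new (G, C, C, G, T, A)
  "GATGACCT" → prefix "GA" already present; 6 new (T, G, A, C, C, T)
  "GATAG" → prefix "GAT" already present; 2 new (A, G)
  "GATGGCTAGA" → prefix "GATG" already present; 6 new (G, C, T, A, G, A)
  "GTCT" → prefix "G" already present; 3 new (T, C, T)
  "TAC" → 3 new (T, A, C)
  "GAAGACTG" → prefix "GA" already present; 6 new (A, G, A, C, T, G)
  "GATGGAATTCC" → prefix "GATGG" already present; 6 new (A, A, T, T, C, C)
  "GGGCCAATCTT" → prefix "G" already present; 10 new (G, G, C, C, A, A, T, C, T, T)
  "GAGGCCCTAGA" → prefix "GAGGCC" already present; 5 new (C, T, A, G, A)
  "GAGTTTGTCCC" → prefix "GAGTTTGT" already present; 3 new (C, C, C)
  "GATGGCTTGCT" → prefix "GATGGCT" already present; 4 new (T, G, C, T)
  "GTCTAACCT" → prefix "GTCT" already present; 5 new (A, A, C, C, T)
  "GTCTGG" → prefix "GTCT" already present; 2 new (G, G)
  "GATGGCGCCT" → prefix "GATGGC" already present; 4 new (G, C, C, T)
  "GATGGCTTGTC" → prefix "GATGGCTTG" already present; 2 new (T, C)
  "GATGAAGCTG" → prefix "GATGA" already present; 5 new (A, G, C, T, G)
Total nodes = 8 + 2 + 6 + 6 + 2 + 6 + 3 + 3 + 6 + 6 + 10 + 5 + 3 + 4 + 5 + 2 + 4 + 2 + 5 = 88

88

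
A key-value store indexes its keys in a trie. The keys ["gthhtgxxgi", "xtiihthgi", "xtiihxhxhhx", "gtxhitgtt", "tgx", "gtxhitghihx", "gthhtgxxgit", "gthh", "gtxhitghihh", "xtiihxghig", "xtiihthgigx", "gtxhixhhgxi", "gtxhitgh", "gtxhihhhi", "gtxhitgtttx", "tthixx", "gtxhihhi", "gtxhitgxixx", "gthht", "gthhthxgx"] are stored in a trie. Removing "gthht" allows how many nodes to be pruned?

0

A node on "gthht"'s path can go only if nothing else ends at it or branches off below it.
Every node on "gthht" is still needed (e.g. by "gthhtgxxgi"), so nothing is freed.
Nodes removed: 0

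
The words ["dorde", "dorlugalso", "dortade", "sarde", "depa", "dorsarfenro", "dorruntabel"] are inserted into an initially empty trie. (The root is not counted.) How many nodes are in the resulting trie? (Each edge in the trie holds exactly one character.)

40

For each word, the new-node count is its length minus the longest prefix already in the trie:
  "dorde" → 5 new (d, o, r, d, e)
  "dorlugalso" → prefix "dor" already present; 7 new (l, u, g, a, l, s, o)
  "dortade" → prefix "dor" already present; 4 new (t, a, d, e)
  "sarde" → 5 new (s, a, r, d, e)
  "depa" → prefix "d" already present; 3 new (e, p, a)
  "dorsarfenro" → prefix "dor" already present; 8 new (s, a, r, f, e, n, r, o)
  "dorruntabel" → prefix "dor" already present; 8 new (r, u, n, t, a, b, e, l)
Total nodes = 5 + 7 + 4 + 5 + 3 + 8 + 8 = 40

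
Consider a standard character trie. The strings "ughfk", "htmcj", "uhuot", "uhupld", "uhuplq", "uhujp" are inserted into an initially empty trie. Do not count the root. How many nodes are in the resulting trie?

20

Insert word by word; a character creates a node only if that edge doesn't already exist:
  "ughfk" → 5 new (u, g, h, f, k)
  "htmcj" → 5 new (h, t, m, c, j)
  "uhuot" → prefix "u" already present; 4 new (h, u, o, t)
  "uhupld" → prefix "uhu" already present; 3 new (p, l, d)
  "uhuplq" → prefix "uhupl" already present; 1 new (q)
  "uhujp" → prefix "uhu" already present; 2 new (j, p)
Total nodes = 5 + 5 + 4 + 3 + 1 + 2 = 20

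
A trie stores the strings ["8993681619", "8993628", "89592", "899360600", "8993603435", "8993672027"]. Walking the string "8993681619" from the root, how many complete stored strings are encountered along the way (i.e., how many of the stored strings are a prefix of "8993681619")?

1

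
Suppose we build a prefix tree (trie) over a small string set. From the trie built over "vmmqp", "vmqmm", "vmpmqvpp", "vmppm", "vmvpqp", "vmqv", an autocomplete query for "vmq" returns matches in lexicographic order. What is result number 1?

DFS of the "vmq" subtree visits, in order: "vmqmm", "vmqv"
The 1st is vmqmm.

vmqmm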